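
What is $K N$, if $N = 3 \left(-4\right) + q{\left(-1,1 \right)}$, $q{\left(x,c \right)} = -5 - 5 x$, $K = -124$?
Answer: $1488$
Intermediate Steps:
$N = -12$ ($N = 3 \left(-4\right) - 0 = -12 + \left(-5 + 5\right) = -12 + 0 = -12$)
$K N = \left(-124\right) \left(-12\right) = 1488$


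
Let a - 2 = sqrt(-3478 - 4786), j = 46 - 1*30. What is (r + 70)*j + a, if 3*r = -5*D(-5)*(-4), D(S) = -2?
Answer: 2726/3 + 2*I*sqrt(2066) ≈ 908.67 + 90.906*I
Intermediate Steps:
j = 16 (j = 46 - 30 = 16)
a = 2 + 2*I*sqrt(2066) (a = 2 + sqrt(-3478 - 4786) = 2 + sqrt(-8264) = 2 + 2*I*sqrt(2066) ≈ 2.0 + 90.906*I)
r = -40/3 (r = (-5*(-2)*(-4))/3 = (10*(-4))/3 = (1/3)*(-40) = -40/3 ≈ -13.333)
(r + 70)*j + a = (-40/3 + 70)*16 + (2 + 2*I*sqrt(2066)) = (170/3)*16 + (2 + 2*I*sqrt(2066)) = 2720/3 + (2 + 2*I*sqrt(2066)) = 2726/3 + 2*I*sqrt(2066)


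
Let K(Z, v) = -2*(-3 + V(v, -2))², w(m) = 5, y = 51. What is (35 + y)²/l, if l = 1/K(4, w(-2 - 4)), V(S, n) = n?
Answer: -369800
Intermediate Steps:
K(Z, v) = -50 (K(Z, v) = -2*(-3 - 2)² = -2*(-5)² = -2*25 = -50)
l = -1/50 (l = 1/(-50) = -1/50 ≈ -0.020000)
(35 + y)²/l = (35 + 51)²/(-1/50) = 86²*(-50) = 7396*(-50) = -369800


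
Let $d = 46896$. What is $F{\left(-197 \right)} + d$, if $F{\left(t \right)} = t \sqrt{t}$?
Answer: $46896 - 197 i \sqrt{197} \approx 46896.0 - 2765.0 i$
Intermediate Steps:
$F{\left(t \right)} = t^{\frac{3}{2}}$
$F{\left(-197 \right)} + d = \left(-197\right)^{\frac{3}{2}} + 46896 = - 197 i \sqrt{197} + 46896 = 46896 - 197 i \sqrt{197}$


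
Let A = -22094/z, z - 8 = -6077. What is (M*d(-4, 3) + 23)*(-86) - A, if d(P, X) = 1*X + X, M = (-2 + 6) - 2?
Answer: -18289784/6069 ≈ -3013.6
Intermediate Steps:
M = 2 (M = 4 - 2 = 2)
z = -6069 (z = 8 - 6077 = -6069)
d(P, X) = 2*X (d(P, X) = X + X = 2*X)
A = 22094/6069 (A = -22094/(-6069) = -22094*(-1/6069) = 22094/6069 ≈ 3.6405)
(M*d(-4, 3) + 23)*(-86) - A = (2*(2*3) + 23)*(-86) - 1*22094/6069 = (2*6 + 23)*(-86) - 22094/6069 = (12 + 23)*(-86) - 22094/6069 = 35*(-86) - 22094/6069 = -3010 - 22094/6069 = -18289784/6069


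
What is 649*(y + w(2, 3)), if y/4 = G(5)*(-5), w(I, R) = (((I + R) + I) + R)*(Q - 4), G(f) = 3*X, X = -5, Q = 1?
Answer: 175230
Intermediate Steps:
G(f) = -15 (G(f) = 3*(-5) = -15)
w(I, R) = -6*I - 6*R (w(I, R) = (((I + R) + I) + R)*(1 - 4) = ((R + 2*I) + R)*(-3) = (2*I + 2*R)*(-3) = -6*I - 6*R)
y = 300 (y = 4*(-15*(-5)) = 4*75 = 300)
649*(y + w(2, 3)) = 649*(300 + (-6*2 - 6*3)) = 649*(300 + (-12 - 18)) = 649*(300 - 30) = 649*270 = 175230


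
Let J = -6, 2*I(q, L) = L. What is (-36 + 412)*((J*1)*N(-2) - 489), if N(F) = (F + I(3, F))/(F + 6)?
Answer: -182172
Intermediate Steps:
I(q, L) = L/2
N(F) = 3*F/(2*(6 + F)) (N(F) = (F + F/2)/(F + 6) = (3*F/2)/(6 + F) = 3*F/(2*(6 + F)))
(-36 + 412)*((J*1)*N(-2) - 489) = (-36 + 412)*((-6*1)*((3/2)*(-2)/(6 - 2)) - 489) = 376*(-9*(-2)/4 - 489) = 376*(-6*(-¾) - 489) = 376*(9/2 - 489) = 376*(-969/2) = -182172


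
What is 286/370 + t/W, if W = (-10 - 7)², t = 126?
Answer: 64637/53465 ≈ 1.2090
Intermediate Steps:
W = 289 (W = (-17)² = 289)
286/370 + t/W = 286/370 + 126/289 = 286*(1/370) + 126*(1/289) = 143/185 + 126/289 = 64637/53465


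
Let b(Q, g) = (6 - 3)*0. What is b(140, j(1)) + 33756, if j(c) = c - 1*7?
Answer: 33756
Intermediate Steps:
j(c) = -7 + c (j(c) = c - 7 = -7 + c)
b(Q, g) = 0 (b(Q, g) = 3*0 = 0)
b(140, j(1)) + 33756 = 0 + 33756 = 33756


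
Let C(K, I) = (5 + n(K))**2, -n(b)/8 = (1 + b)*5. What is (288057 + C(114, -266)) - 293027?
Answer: 21109055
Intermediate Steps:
n(b) = -40 - 40*b (n(b) = -8*(1 + b)*5 = -8*(5 + 5*b) = -40 - 40*b)
C(K, I) = (-35 - 40*K)**2 (C(K, I) = (5 + (-40 - 40*K))**2 = (-35 - 40*K)**2)
(288057 + C(114, -266)) - 293027 = (288057 + 25*(7 + 8*114)**2) - 293027 = (288057 + 25*(7 + 912)**2) - 293027 = (288057 + 25*919**2) - 293027 = (288057 + 25*844561) - 293027 = (288057 + 21114025) - 293027 = 21402082 - 293027 = 21109055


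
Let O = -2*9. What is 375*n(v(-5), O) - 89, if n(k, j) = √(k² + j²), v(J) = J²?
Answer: -89 + 375*√949 ≈ 11463.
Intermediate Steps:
O = -18
n(k, j) = √(j² + k²)
375*n(v(-5), O) - 89 = 375*√((-18)² + ((-5)²)²) - 89 = 375*√(324 + 25²) - 89 = 375*√(324 + 625) - 89 = 375*√949 - 89 = -89 + 375*√949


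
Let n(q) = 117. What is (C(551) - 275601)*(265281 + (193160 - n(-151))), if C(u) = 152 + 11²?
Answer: -126189430272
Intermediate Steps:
C(u) = 273 (C(u) = 152 + 121 = 273)
(C(551) - 275601)*(265281 + (193160 - n(-151))) = (273 - 275601)*(265281 + (193160 - 1*117)) = -275328*(265281 + (193160 - 117)) = -275328*(265281 + 193043) = -275328*458324 = -126189430272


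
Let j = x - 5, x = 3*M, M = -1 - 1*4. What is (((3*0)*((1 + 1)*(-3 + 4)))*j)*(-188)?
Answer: 0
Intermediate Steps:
M = -5 (M = -1 - 4 = -5)
x = -15 (x = 3*(-5) = -15)
j = -20 (j = -15 - 5 = -20)
(((3*0)*((1 + 1)*(-3 + 4)))*j)*(-188) = (((3*0)*((1 + 1)*(-3 + 4)))*(-20))*(-188) = ((0*(2*1))*(-20))*(-188) = ((0*2)*(-20))*(-188) = (0*(-20))*(-188) = 0*(-188) = 0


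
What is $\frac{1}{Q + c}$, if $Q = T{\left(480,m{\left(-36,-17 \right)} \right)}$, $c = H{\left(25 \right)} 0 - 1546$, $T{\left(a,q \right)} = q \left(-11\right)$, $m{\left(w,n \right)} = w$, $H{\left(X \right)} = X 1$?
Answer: $- \frac{1}{1150} \approx -0.00086956$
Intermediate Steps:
$H{\left(X \right)} = X$
$T{\left(a,q \right)} = - 11 q$
$c = -1546$ ($c = 25 \cdot 0 - 1546 = 0 - 1546 = -1546$)
$Q = 396$ ($Q = \left(-11\right) \left(-36\right) = 396$)
$\frac{1}{Q + c} = \frac{1}{396 - 1546} = \frac{1}{-1150} = - \frac{1}{1150}$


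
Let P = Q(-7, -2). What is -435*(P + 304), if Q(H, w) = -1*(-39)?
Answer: -149205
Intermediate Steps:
Q(H, w) = 39
P = 39
-435*(P + 304) = -435*(39 + 304) = -435*343 = -149205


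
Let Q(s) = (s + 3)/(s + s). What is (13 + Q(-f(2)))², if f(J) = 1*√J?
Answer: 1467/8 - 81*√2/4 ≈ 154.74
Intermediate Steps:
f(J) = √J
Q(s) = (3 + s)/(2*s) (Q(s) = (3 + s)/((2*s)) = (3 + s)*(1/(2*s)) = (3 + s)/(2*s))
(13 + Q(-f(2)))² = (13 + (3 - √2)/(2*((-√2))))² = (13 + (-√2/2)*(3 - √2)/2)² = (13 - √2*(3 - √2)/4)²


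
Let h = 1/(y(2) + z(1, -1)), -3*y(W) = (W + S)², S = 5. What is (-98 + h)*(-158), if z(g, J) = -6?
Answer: 1037902/67 ≈ 15491.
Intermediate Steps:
y(W) = -(5 + W)²/3 (y(W) = -(W + 5)²/3 = -(5 + W)²/3)
h = -3/67 (h = 1/(-(5 + 2)²/3 - 6) = 1/(-⅓*7² - 6) = 1/(-⅓*49 - 6) = 1/(-49/3 - 6) = 1/(-67/3) = -3/67 ≈ -0.044776)
(-98 + h)*(-158) = (-98 - 3/67)*(-158) = -6569/67*(-158) = 1037902/67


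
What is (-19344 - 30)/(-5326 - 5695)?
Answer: 19374/11021 ≈ 1.7579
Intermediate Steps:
(-19344 - 30)/(-5326 - 5695) = -19374/(-11021) = -19374*(-1/11021) = 19374/11021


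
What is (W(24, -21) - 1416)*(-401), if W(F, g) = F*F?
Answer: 336840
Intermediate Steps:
W(F, g) = F²
(W(24, -21) - 1416)*(-401) = (24² - 1416)*(-401) = (576 - 1416)*(-401) = -840*(-401) = 336840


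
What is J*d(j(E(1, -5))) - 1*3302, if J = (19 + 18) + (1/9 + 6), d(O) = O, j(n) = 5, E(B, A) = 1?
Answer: -27778/9 ≈ -3086.4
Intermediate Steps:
J = 388/9 (J = 37 + (⅑ + 6) = 37 + 55/9 = 388/9 ≈ 43.111)
J*d(j(E(1, -5))) - 1*3302 = (388/9)*5 - 1*3302 = 1940/9 - 3302 = -27778/9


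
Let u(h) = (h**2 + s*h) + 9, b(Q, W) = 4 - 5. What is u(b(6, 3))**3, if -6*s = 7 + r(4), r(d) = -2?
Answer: 274625/216 ≈ 1271.4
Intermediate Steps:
s = -5/6 (s = -(7 - 2)/6 = -1/6*5 = -5/6 ≈ -0.83333)
b(Q, W) = -1
u(h) = 9 + h**2 - 5*h/6 (u(h) = (h**2 - 5*h/6) + 9 = 9 + h**2 - 5*h/6)
u(b(6, 3))**3 = (9 + (-1)**2 - 5/6*(-1))**3 = (9 + 1 + 5/6)**3 = (65/6)**3 = 274625/216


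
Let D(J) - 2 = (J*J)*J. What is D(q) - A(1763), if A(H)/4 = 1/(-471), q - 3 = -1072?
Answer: -575379019793/471 ≈ -1.2216e+9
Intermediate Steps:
q = -1069 (q = 3 - 1072 = -1069)
D(J) = 2 + J³ (D(J) = 2 + (J*J)*J = 2 + J²*J = 2 + J³)
A(H) = -4/471 (A(H) = 4/(-471) = 4*(-1/471) = -4/471)
D(q) - A(1763) = (2 + (-1069)³) - 1*(-4/471) = (2 - 1221611509) + 4/471 = -1221611507 + 4/471 = -575379019793/471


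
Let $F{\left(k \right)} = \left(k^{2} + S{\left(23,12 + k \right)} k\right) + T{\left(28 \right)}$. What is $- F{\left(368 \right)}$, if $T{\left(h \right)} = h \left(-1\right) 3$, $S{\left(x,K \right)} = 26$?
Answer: $-144908$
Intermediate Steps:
$T{\left(h \right)} = - 3 h$ ($T{\left(h \right)} = - h 3 = - 3 h$)
$F{\left(k \right)} = -84 + k^{2} + 26 k$ ($F{\left(k \right)} = \left(k^{2} + 26 k\right) - 84 = -84 + k^{2} + 26 k$)
$- F{\left(368 \right)} = - (-84 + 368^{2} + 26 \cdot 368) = - (-84 + 135424 + 9568) = \left(-1\right) 144908 = -144908$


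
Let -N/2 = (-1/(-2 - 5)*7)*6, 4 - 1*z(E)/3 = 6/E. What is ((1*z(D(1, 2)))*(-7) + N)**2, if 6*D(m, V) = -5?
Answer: 1527696/25 ≈ 61108.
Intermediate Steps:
D(m, V) = -5/6 (D(m, V) = (1/6)*(-5) = -5/6)
z(E) = 12 - 18/E
N = -12 (N = -2*-1/(-2 - 5)*7*6 = -2*-1/(-7)*7*6 = -2*-1*(-1/7)*7*6 = -2*(1/7)*7*6 = -2*6 = -12)
((1*z(D(1, 2)))*(-7) + N)**2 = ((1*(12 - 18/(-5/6)))*(-7) - 12)**2 = ((1*(12 - 18*(-6/5)))*(-7) - 12)**2 = ((1*(12 + 108/5))*(-7) - 12)**2 = ((1*(168/5))*(-7) - 12)**2 = ((168/5)*(-7) - 12)**2 = (-1176/5 - 12)**2 = (-1236/5)**2 = 1527696/25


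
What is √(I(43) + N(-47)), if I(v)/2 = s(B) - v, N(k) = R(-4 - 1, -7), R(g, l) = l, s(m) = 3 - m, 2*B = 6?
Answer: I*√93 ≈ 9.6436*I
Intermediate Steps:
B = 3 (B = (½)*6 = 3)
N(k) = -7
I(v) = -2*v (I(v) = 2*((3 - 1*3) - v) = 2*((3 - 3) - v) = 2*(0 - v) = 2*(-v) = -2*v)
√(I(43) + N(-47)) = √(-2*43 - 7) = √(-86 - 7) = √(-93) = I*√93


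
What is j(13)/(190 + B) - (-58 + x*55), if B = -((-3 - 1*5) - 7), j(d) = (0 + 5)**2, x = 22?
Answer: -47227/41 ≈ -1151.9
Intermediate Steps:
j(d) = 25 (j(d) = 5**2 = 25)
B = 15 (B = -((-3 - 5) - 7) = -(-8 - 7) = -1*(-15) = 15)
j(13)/(190 + B) - (-58 + x*55) = 25/(190 + 15) - (-58 + 22*55) = 25/205 - (-58 + 1210) = 25*(1/205) - 1*1152 = 5/41 - 1152 = -47227/41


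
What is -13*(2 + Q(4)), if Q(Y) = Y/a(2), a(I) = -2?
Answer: 0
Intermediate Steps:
Q(Y) = -Y/2 (Q(Y) = Y/(-2) = Y*(-½) = -Y/2)
-13*(2 + Q(4)) = -13*(2 - ½*4) = -13*(2 - 2) = -13*0 = 0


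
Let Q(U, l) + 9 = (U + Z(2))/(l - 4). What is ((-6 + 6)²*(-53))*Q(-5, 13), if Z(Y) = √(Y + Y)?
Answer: 0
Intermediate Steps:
Z(Y) = √2*√Y (Z(Y) = √(2*Y) = √2*√Y)
Q(U, l) = -9 + (2 + U)/(-4 + l) (Q(U, l) = -9 + (U + √2*√2)/(l - 4) = -9 + (U + 2)/(-4 + l) = -9 + (2 + U)/(-4 + l))
((-6 + 6)²*(-53))*Q(-5, 13) = ((-6 + 6)²*(-53))*((38 - 5 - 9*13)/(-4 + 13)) = (0²*(-53))*((38 - 5 - 117)/9) = (0*(-53))*((⅑)*(-84)) = 0*(-28/3) = 0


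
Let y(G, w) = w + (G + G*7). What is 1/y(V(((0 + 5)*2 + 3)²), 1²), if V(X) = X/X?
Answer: ⅑ ≈ 0.11111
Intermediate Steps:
V(X) = 1
y(G, w) = w + 8*G (y(G, w) = w + (G + 7*G) = w + 8*G)
1/y(V(((0 + 5)*2 + 3)²), 1²) = 1/(1² + 8*1) = 1/(1 + 8) = 1/9 = ⅑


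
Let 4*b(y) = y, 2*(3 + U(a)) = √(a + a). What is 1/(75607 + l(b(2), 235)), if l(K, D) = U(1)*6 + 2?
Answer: 8399/634888807 - √2/1904666421 ≈ 1.3228e-5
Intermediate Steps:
U(a) = -3 + √2*√a/2 (U(a) = -3 + √(a + a)/2 = -3 + √(2*a)/2 = -3 + (√2*√a)/2 = -3 + √2*√a/2)
b(y) = y/4
l(K, D) = -16 + 3*√2 (l(K, D) = (-3 + √2*√1/2)*6 + 2 = (-3 + (½)*√2*1)*6 + 2 = (-3 + √2/2)*6 + 2 = (-18 + 3*√2) + 2 = -16 + 3*√2)
1/(75607 + l(b(2), 235)) = 1/(75607 + (-16 + 3*√2)) = 1/(75591 + 3*√2)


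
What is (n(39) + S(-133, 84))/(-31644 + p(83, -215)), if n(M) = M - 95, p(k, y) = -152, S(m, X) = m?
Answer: 189/31796 ≈ 0.0059441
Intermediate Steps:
n(M) = -95 + M
(n(39) + S(-133, 84))/(-31644 + p(83, -215)) = ((-95 + 39) - 133)/(-31644 - 152) = (-56 - 133)/(-31796) = -189*(-1/31796) = 189/31796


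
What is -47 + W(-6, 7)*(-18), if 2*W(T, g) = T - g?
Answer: 70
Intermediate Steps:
W(T, g) = T/2 - g/2 (W(T, g) = (T - g)/2 = T/2 - g/2)
-47 + W(-6, 7)*(-18) = -47 + ((½)*(-6) - ½*7)*(-18) = -47 + (-3 - 7/2)*(-18) = -47 - 13/2*(-18) = -47 + 117 = 70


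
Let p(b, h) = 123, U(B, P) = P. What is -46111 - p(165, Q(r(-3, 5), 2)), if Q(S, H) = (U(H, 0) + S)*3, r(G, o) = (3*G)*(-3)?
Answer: -46234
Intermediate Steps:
r(G, o) = -9*G
Q(S, H) = 3*S (Q(S, H) = (0 + S)*3 = S*3 = 3*S)
-46111 - p(165, Q(r(-3, 5), 2)) = -46111 - 1*123 = -46111 - 123 = -46234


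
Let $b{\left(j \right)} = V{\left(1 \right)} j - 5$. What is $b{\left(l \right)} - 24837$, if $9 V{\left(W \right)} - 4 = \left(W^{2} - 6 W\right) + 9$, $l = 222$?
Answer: $- \frac{73934}{3} \approx -24645.0$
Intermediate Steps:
$V{\left(W \right)} = \frac{13}{9} - \frac{2 W}{3} + \frac{W^{2}}{9}$ ($V{\left(W \right)} = \frac{4}{9} + \frac{\left(W^{2} - 6 W\right) + 9}{9} = \frac{4}{9} + \frac{9 + W^{2} - 6 W}{9} = \frac{4}{9} + \left(1 - \frac{2 W}{3} + \frac{W^{2}}{9}\right) = \frac{13}{9} - \frac{2 W}{3} + \frac{W^{2}}{9}$)
$b{\left(j \right)} = -5 + \frac{8 j}{9}$ ($b{\left(j \right)} = \left(\frac{13}{9} - \frac{2}{3} + \frac{1^{2}}{9}\right) j - 5 = \left(\frac{13}{9} - \frac{2}{3} + \frac{1}{9} \cdot 1\right) j - 5 = \left(\frac{13}{9} - \frac{2}{3} + \frac{1}{9}\right) j - 5 = \frac{8 j}{9} - 5 = -5 + \frac{8 j}{9}$)
$b{\left(l \right)} - 24837 = \left(-5 + \frac{8}{9} \cdot 222\right) - 24837 = \left(-5 + \frac{592}{3}\right) - 24837 = \frac{577}{3} - 24837 = - \frac{73934}{3}$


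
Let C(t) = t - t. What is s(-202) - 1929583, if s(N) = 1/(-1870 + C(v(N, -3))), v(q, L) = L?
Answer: -3608320211/1870 ≈ -1.9296e+6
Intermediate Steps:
C(t) = 0
s(N) = -1/1870 (s(N) = 1/(-1870 + 0) = 1/(-1870) = -1/1870)
s(-202) - 1929583 = -1/1870 - 1929583 = -3608320211/1870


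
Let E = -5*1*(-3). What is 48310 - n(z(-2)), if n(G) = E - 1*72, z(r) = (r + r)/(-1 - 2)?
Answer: 48367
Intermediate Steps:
z(r) = -2*r/3 (z(r) = (2*r)/(-3) = (2*r)*(-⅓) = -2*r/3)
E = 15 (E = -5*(-3) = 15)
n(G) = -57 (n(G) = 15 - 1*72 = 15 - 72 = -57)
48310 - n(z(-2)) = 48310 - 1*(-57) = 48310 + 57 = 48367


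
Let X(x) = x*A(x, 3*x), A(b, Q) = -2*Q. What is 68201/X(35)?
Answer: -9743/1050 ≈ -9.2791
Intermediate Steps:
X(x) = -6*x**2 (X(x) = x*(-6*x) = -6*x**2)
68201/X(35) = 68201/((-6*35**2)) = 68201/((-6*1225)) = 68201/(-7350) = 68201*(-1/7350) = -9743/1050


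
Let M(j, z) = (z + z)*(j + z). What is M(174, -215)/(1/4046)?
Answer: 71330980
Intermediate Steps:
M(j, z) = 2*z*(j + z) (M(j, z) = (2*z)*(j + z) = 2*z*(j + z))
M(174, -215)/(1/4046) = (2*(-215)*(174 - 215))/(1/4046) = (2*(-215)*(-41))/(1/4046) = 17630*4046 = 71330980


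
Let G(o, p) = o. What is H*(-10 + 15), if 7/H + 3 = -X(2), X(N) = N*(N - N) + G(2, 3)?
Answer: -7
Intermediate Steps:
X(N) = 2 (X(N) = N*(N - N) + 2 = N*0 + 2 = 0 + 2 = 2)
H = -7/5 (H = 7/(-3 - 1*2) = 7/(-3 - 2) = 7/(-5) = 7*(-⅕) = -7/5 ≈ -1.4000)
H*(-10 + 15) = -7*(-10 + 15)/5 = -7/5*5 = -7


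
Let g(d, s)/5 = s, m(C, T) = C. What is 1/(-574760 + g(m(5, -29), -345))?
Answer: -1/576485 ≈ -1.7347e-6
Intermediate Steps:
g(d, s) = 5*s
1/(-574760 + g(m(5, -29), -345)) = 1/(-574760 + 5*(-345)) = 1/(-574760 - 1725) = 1/(-576485) = -1/576485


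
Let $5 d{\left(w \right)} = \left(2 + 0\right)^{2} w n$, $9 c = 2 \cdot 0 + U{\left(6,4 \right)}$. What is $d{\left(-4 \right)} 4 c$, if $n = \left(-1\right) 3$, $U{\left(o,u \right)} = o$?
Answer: $\frac{128}{5} \approx 25.6$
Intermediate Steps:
$n = -3$
$c = \frac{2}{3}$ ($c = \frac{2 \cdot 0 + 6}{9} = \frac{0 + 6}{9} = \frac{1}{9} \cdot 6 = \frac{2}{3} \approx 0.66667$)
$d{\left(w \right)} = - \frac{12 w}{5}$ ($d{\left(w \right)} = \frac{\left(2 + 0\right)^{2} w \left(-3\right)}{5} = \frac{2^{2} w \left(-3\right)}{5} = \frac{4 w \left(-3\right)}{5} = \frac{\left(-12\right) w}{5} = - \frac{12 w}{5}$)
$d{\left(-4 \right)} 4 c = \left(- \frac{12}{5}\right) \left(-4\right) 4 \cdot \frac{2}{3} = \frac{48}{5} \cdot 4 \cdot \frac{2}{3} = \frac{192}{5} \cdot \frac{2}{3} = \frac{128}{5}$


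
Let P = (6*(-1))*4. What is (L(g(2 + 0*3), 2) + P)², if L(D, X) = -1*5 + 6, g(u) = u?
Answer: 529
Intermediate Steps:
P = -24 (P = -6*4 = -24)
L(D, X) = 1 (L(D, X) = -5 + 6 = 1)
(L(g(2 + 0*3), 2) + P)² = (1 - 24)² = (-23)² = 529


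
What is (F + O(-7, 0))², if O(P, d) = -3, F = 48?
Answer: 2025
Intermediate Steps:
(F + O(-7, 0))² = (48 - 3)² = 45² = 2025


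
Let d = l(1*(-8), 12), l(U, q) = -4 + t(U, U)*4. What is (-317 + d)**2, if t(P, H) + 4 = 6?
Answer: 97969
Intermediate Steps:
t(P, H) = 2 (t(P, H) = -4 + 6 = 2)
l(U, q) = 4 (l(U, q) = -4 + 2*4 = -4 + 8 = 4)
d = 4
(-317 + d)**2 = (-317 + 4)**2 = (-313)**2 = 97969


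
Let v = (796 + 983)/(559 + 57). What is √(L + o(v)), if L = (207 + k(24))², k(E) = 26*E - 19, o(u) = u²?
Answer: √250195201705/616 ≈ 812.00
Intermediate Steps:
v = 1779/616 ≈ 2.8880
k(E) = -19 + 26*E
L = 659344 (L = (207 + (-19 + 26*24))² = (207 + (-19 + 624))² = (207 + 605)² = 812² = 659344)
√(L + o(v)) = √(659344 + (1779/616)²) = √(659344 + 3164841/379456) = √(250195201705/379456) = √250195201705/616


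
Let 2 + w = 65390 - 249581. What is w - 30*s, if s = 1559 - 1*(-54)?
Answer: -232583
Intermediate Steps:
s = 1613 (s = 1559 + 54 = 1613)
w = -184193 (w = -2 + (65390 - 249581) = -2 - 184191 = -184193)
w - 30*s = -184193 - 30*1613 = -184193 - 1*48390 = -184193 - 48390 = -232583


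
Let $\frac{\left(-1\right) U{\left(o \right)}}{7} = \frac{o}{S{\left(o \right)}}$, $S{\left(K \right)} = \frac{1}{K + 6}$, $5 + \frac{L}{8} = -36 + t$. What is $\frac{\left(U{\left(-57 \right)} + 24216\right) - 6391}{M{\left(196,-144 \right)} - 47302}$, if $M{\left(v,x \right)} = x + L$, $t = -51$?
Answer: $\frac{1262}{24091} \approx 0.052385$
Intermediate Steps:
$L = -736$ ($L = -40 + 8 \left(-36 - 51\right) = -40 + 8 \left(-87\right) = -40 - 696 = -736$)
$M{\left(v,x \right)} = -736 + x$ ($M{\left(v,x \right)} = x - 736 = -736 + x$)
$S{\left(K \right)} = \frac{1}{6 + K}$
$U{\left(o \right)} = - 7 o \left(6 + o\right)$ ($U{\left(o \right)} = - 7 \frac{o}{\frac{1}{6 + o}} = - 7 o \left(6 + o\right)$)
$\frac{\left(U{\left(-57 \right)} + 24216\right) - 6391}{M{\left(196,-144 \right)} - 47302} = \frac{\left(\left(-7\right) \left(-57\right) \left(6 - 57\right) + 24216\right) - 6391}{\left(-736 - 144\right) - 47302} = \frac{\left(\left(-7\right) \left(-57\right) \left(-51\right) + 24216\right) - 6391}{-880 - 47302} = \frac{\left(-20349 + 24216\right) - 6391}{-48182} = \left(3867 - 6391\right) \left(- \frac{1}{48182}\right) = \left(-2524\right) \left(- \frac{1}{48182}\right) = \frac{1262}{24091}$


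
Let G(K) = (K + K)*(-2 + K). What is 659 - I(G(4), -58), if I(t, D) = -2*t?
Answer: 691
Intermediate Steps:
G(K) = 2*K*(-2 + K) (G(K) = (2*K)*(-2 + K) = 2*K*(-2 + K))
659 - I(G(4), -58) = 659 - (-2)*2*4*(-2 + 4) = 659 - (-2)*2*4*2 = 659 - (-2)*16 = 659 - 1*(-32) = 659 + 32 = 691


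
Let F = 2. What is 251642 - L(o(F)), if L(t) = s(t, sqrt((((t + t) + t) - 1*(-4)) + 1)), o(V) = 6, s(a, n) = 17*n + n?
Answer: 251642 - 18*sqrt(23) ≈ 2.5156e+5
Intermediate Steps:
s(a, n) = 18*n
L(t) = 18*sqrt(5 + 3*t) (L(t) = 18*sqrt((((t + t) + t) - 1*(-4)) + 1) = 18*sqrt(((2*t + t) + 4) + 1) = 18*sqrt((3*t + 4) + 1) = 18*sqrt((4 + 3*t) + 1) = 18*sqrt(5 + 3*t))
251642 - L(o(F)) = 251642 - 18*sqrt(5 + 3*6) = 251642 - 18*sqrt(5 + 18) = 251642 - 18*sqrt(23)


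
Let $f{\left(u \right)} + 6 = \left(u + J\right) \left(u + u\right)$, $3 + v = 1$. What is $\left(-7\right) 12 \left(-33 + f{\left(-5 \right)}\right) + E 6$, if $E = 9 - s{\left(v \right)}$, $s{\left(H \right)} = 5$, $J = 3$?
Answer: $1620$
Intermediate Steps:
$v = -2$ ($v = -3 + 1 = -2$)
$f{\left(u \right)} = -6 + 2 u \left(3 + u\right)$ ($f{\left(u \right)} = -6 + \left(u + 3\right) \left(u + u\right) = -6 + \left(3 + u\right) 2 u = -6 + 2 u \left(3 + u\right)$)
$E = 4$ ($E = 9 - 5 = 4$)
$\left(-7\right) 12 \left(-33 + f{\left(-5 \right)}\right) + E 6 = \left(-7\right) 12 \left(-33 + \left(-6 + 2 \left(-5\right)^{2} + 6 \left(-5\right)\right)\right) + 4 \cdot 6 = - 84 \left(-33 - -14\right) + 24 = - 84 \left(-33 + 14\right) + 24 = \left(-84\right) \left(-19\right) + 24 = 1596 + 24 = 1620$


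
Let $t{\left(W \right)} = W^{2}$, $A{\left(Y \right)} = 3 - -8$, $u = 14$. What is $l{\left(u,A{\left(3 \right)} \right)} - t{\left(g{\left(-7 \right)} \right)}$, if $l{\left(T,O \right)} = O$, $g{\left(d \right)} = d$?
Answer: $-38$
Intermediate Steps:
$A{\left(Y \right)} = 11$ ($A{\left(Y \right)} = 3 + 8 = 11$)
$l{\left(u,A{\left(3 \right)} \right)} - t{\left(g{\left(-7 \right)} \right)} = 11 - \left(-7\right)^{2} = 11 - 49 = -38$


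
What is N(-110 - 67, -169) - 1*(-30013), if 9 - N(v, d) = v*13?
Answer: 32323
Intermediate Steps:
N(v, d) = 9 - 13*v (N(v, d) = 9 - v*13 = 9 - 13*v)
N(-110 - 67, -169) - 1*(-30013) = (9 - 13*(-110 - 67)) - 1*(-30013) = (9 - 13*(-177)) + 30013 = (9 + 2301) + 30013 = 2310 + 30013 = 32323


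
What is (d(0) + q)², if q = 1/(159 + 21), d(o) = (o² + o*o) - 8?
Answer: 2070721/32400 ≈ 63.911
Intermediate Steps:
d(o) = -8 + 2*o² (d(o) = (o² + o²) - 8 = 2*o² - 8 = -8 + 2*o²)
q = 1/180 ≈ 0.0055556
(d(0) + q)² = ((-8 + 2*0²) + 1/180)² = ((-8 + 2*0) + 1/180)² = ((-8 + 0) + 1/180)² = (-8 + 1/180)² = (-1439/180)² = 2070721/32400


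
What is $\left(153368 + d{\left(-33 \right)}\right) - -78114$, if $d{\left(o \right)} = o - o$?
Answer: $231482$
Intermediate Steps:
$d{\left(o \right)} = 0$
$\left(153368 + d{\left(-33 \right)}\right) - -78114 = \left(153368 + 0\right) - -78114 = 153368 + 78114 = 231482$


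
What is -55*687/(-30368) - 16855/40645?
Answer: 204783737/246861472 ≈ 0.82955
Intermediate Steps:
-55*687/(-30368) - 16855/40645 = -37785*(-1/30368) - 16855*1/40645 = 37785/30368 - 3371/8129 = 204783737/246861472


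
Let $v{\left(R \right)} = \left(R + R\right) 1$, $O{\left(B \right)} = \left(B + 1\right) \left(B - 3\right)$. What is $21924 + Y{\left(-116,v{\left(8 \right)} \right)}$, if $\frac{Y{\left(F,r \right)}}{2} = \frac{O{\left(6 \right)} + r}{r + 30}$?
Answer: $\frac{504289}{23} \approx 21926.0$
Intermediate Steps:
$O{\left(B \right)} = \left(1 + B\right) \left(-3 + B\right)$
$v{\left(R \right)} = 2 R$ ($v{\left(R \right)} = 2 R 1 = 2 R$)
$Y{\left(F,r \right)} = \frac{2 \left(21 + r\right)}{30 + r}$ ($Y{\left(F,r \right)} = 2 \frac{\left(-3 + 6^{2} - 12\right) + r}{r + 30} = 2 \frac{\left(-3 + 36 - 12\right) + r}{30 + r} = 2 \frac{21 + r}{30 + r} = \frac{2 \left(21 + r\right)}{30 + r}$)
$21924 + Y{\left(-116,v{\left(8 \right)} \right)} = 21924 + \frac{2 \left(21 + 2 \cdot 8\right)}{30 + 2 \cdot 8} = 21924 + \frac{2 \left(21 + 16\right)}{30 + 16} = 21924 + 2 \cdot \frac{1}{46} \cdot 37 = 21924 + \frac{37}{23} = \frac{504289}{23}$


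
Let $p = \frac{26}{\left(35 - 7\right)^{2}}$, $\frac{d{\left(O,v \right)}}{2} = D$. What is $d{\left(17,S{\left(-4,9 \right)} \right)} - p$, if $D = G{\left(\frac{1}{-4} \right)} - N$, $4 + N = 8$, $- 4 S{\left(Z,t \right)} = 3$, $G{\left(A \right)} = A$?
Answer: $- \frac{3345}{392} \approx -8.5332$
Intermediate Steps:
$S{\left(Z,t \right)} = - \frac{3}{4}$ ($S{\left(Z,t \right)} = \left(- \frac{1}{4}\right) 3 = - \frac{3}{4}$)
$N = 4$ ($N = -4 + 8 = 4$)
$D = - \frac{17}{4}$ ($D = \frac{1}{-4} - 4 = - \frac{1}{4} - 4 = - \frac{17}{4} \approx -4.25$)
$d{\left(O,v \right)} = - \frac{17}{2}$ ($d{\left(O,v \right)} = 2 \left(- \frac{17}{4}\right) = - \frac{17}{2}$)
$p = \frac{13}{392}$ ($p = \frac{26}{28^{2}} = \frac{26}{784} = 26 \cdot \frac{1}{784} = \frac{13}{392} \approx 0.033163$)
$d{\left(17,S{\left(-4,9 \right)} \right)} - p = - \frac{17}{2} - \frac{13}{392} = - \frac{3345}{392}$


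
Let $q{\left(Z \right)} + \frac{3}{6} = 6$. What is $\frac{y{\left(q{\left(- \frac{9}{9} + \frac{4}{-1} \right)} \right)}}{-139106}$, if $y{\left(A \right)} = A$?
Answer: $- \frac{1}{25292} \approx -3.9538 \cdot 10^{-5}$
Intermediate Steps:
$q{\left(Z \right)} = \frac{11}{2}$ ($q{\left(Z \right)} = - \frac{1}{2} + 6 = \frac{11}{2}$)
$\frac{y{\left(q{\left(- \frac{9}{9} + \frac{4}{-1} \right)} \right)}}{-139106} = \frac{11}{2 \left(-139106\right)} = \frac{11}{2} \left(- \frac{1}{139106}\right) = - \frac{1}{25292}$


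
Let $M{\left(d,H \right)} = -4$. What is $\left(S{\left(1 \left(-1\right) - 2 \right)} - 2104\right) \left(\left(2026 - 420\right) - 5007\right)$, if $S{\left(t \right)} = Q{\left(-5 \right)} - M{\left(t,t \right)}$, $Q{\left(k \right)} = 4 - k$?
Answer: $7111491$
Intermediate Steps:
$S{\left(t \right)} = 13$ ($S{\left(t \right)} = \left(4 - -5\right) - -4 = \left(4 + 5\right) + 4 = 9 + 4 = 13$)
$\left(S{\left(1 \left(-1\right) - 2 \right)} - 2104\right) \left(\left(2026 - 420\right) - 5007\right) = \left(13 - 2104\right) \left(\left(2026 - 420\right) - 5007\right) = - 2091 \left(\left(2026 + \left(-491 + 71\right)\right) - 5007\right) = - 2091 \left(\left(2026 - 420\right) - 5007\right) = - 2091 \left(1606 - 5007\right) = \left(-2091\right) \left(-3401\right) = 7111491$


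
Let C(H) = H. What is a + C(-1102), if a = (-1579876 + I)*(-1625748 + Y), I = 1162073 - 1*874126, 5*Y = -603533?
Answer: 11281476719107/5 ≈ 2.2563e+12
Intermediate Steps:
Y = -603533/5 (Y = (⅕)*(-603533) = -603533/5 ≈ -1.2071e+5)
I = 287947 (I = 1162073 - 874126 = 287947)
a = 11281476724617/5 (a = (-1579876 + 287947)*(-1625748 - 603533/5) = -1291929*(-8732273/5) = 11281476724617/5 ≈ 2.2563e+12)
a + C(-1102) = 11281476724617/5 - 1102 = 11281476719107/5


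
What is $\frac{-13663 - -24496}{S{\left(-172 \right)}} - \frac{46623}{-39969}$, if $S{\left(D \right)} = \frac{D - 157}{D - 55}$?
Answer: $\frac{32767582382}{4383267} \approx 7475.6$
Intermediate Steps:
$S{\left(D \right)} = \frac{-157 + D}{-55 + D}$
$\frac{-13663 - -24496}{S{\left(-172 \right)}} - \frac{46623}{-39969} = \frac{-13663 - -24496}{\frac{1}{-55 - 172} \left(-157 - 172\right)} - \frac{46623}{-39969} = \frac{-13663 + 24496}{\frac{1}{-227} \left(-329\right)} - - \frac{15541}{13323} = \frac{10833}{\left(- \frac{1}{227}\right) \left(-329\right)} + \frac{15541}{13323} = \frac{10833}{\frac{329}{227}} + \frac{15541}{13323} = 10833 \cdot \frac{227}{329} + \frac{15541}{13323} = \frac{2459091}{329} + \frac{15541}{13323} = \frac{32767582382}{4383267}$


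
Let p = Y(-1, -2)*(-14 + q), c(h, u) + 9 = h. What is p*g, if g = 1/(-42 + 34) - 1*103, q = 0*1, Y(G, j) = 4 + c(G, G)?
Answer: -17325/2 ≈ -8662.5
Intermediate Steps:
c(h, u) = -9 + h
Y(G, j) = -5 + G (Y(G, j) = 4 + (-9 + G) = -5 + G)
q = 0
g = -825/8 (g = 1/(-8) - 103 = -1/8 - 103 = -825/8 ≈ -103.13)
p = 84 (p = (-5 - 1)*(-14 + 0) = -6*(-14) = 84)
p*g = 84*(-825/8) = -17325/2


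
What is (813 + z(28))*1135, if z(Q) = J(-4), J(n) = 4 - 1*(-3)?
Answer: 930700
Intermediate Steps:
J(n) = 7 (J(n) = 4 + 3 = 7)
z(Q) = 7
(813 + z(28))*1135 = (813 + 7)*1135 = 820*1135 = 930700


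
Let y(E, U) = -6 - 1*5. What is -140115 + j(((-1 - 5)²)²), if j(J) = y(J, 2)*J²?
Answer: -18615891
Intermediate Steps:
y(E, U) = -11 (y(E, U) = -6 - 5 = -11)
j(J) = -11*J²
-140115 + j(((-1 - 5)²)²) = -140115 - 11*(-1 - 5)⁸ = -140115 - 11*(((-6)²)²)² = -140115 - 11*(36²)² = -140115 - 11*1296² = -140115 - 11*1679616 = -140115 - 18475776 = -18615891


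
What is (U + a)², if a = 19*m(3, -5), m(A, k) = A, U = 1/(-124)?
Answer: 49942489/15376 ≈ 3248.1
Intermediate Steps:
U = -1/124 ≈ -0.0080645
a = 57 (a = 19*3 = 57)
(U + a)² = (-1/124 + 57)² = (7067/124)² = 49942489/15376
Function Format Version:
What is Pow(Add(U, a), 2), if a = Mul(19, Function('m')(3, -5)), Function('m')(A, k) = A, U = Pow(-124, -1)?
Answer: Rational(49942489, 15376) ≈ 3248.1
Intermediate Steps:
U = Rational(-1, 124) ≈ -0.0080645
a = 57 (a = Mul(19, 3) = 57)
Pow(Add(U, a), 2) = Pow(Add(Rational(-1, 124), 57), 2) = Pow(Rational(7067, 124), 2) = Rational(49942489, 15376)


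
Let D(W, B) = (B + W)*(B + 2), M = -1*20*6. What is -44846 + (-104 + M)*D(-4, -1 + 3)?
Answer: -43054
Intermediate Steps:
M = -120 (M = -20*6 = -120)
D(W, B) = (2 + B)*(B + W) (D(W, B) = (B + W)*(2 + B) = (2 + B)*(B + W))
-44846 + (-104 + M)*D(-4, -1 + 3) = -44846 + (-104 - 120)*((-1 + 3)² + 2*(-1 + 3) + 2*(-4) + (-1 + 3)*(-4)) = -44846 - 224*(2² + 2*2 - 8 + 2*(-4)) = -44846 - 224*(4 + 4 - 8 - 8) = -44846 - 224*(-8) = -44846 + 1792 = -43054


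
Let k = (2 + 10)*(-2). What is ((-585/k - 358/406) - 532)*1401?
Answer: -1156966815/1624 ≈ -7.1242e+5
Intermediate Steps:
k = -24 (k = 12*(-2) = -24)
((-585/k - 358/406) - 532)*1401 = ((-585/(-24) - 358/406) - 532)*1401 = ((-585*(-1/24) - 358*1/406) - 532)*1401 = ((195/8 - 179/203) - 532)*1401 = (38153/1624 - 532)*1401 = -825815/1624*1401 = -1156966815/1624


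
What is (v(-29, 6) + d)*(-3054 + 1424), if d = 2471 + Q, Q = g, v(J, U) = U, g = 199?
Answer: -4361880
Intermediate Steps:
Q = 199
d = 2670 (d = 2471 + 199 = 2670)
(v(-29, 6) + d)*(-3054 + 1424) = (6 + 2670)*(-3054 + 1424) = 2676*(-1630) = -4361880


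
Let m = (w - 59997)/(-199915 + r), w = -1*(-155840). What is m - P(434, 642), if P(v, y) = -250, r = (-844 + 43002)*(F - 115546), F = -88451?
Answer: 2150076264407/8600305441 ≈ 250.00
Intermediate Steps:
r = -8600105526 (r = (-844 + 43002)*(-88451 - 115546) = 42158*(-203997) = -8600105526)
w = 155840
m = -95843/8600305441 (m = (155840 - 59997)/(-199915 - 8600105526) = 95843/(-8600305441) = 95843*(-1/8600305441) = -95843/8600305441 ≈ -1.1144e-5)
m - P(434, 642) = -95843/8600305441 - 1*(-250) = -95843/8600305441 + 250 = 2150076264407/8600305441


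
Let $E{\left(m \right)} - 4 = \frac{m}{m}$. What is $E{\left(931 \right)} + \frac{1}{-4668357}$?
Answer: $\frac{23341784}{4668357} \approx 5.0$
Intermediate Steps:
$E{\left(m \right)} = 5$ ($E{\left(m \right)} = 4 + \frac{m}{m} = 4 + 1 = 5$)
$E{\left(931 \right)} + \frac{1}{-4668357} = 5 + \frac{1}{-4668357} = 5 - \frac{1}{4668357} = \frac{23341784}{4668357}$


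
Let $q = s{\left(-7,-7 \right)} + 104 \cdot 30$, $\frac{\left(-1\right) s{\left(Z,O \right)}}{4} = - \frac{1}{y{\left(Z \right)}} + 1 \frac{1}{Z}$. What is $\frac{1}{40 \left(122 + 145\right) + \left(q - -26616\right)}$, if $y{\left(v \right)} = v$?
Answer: $\frac{1}{40416} \approx 2.4743 \cdot 10^{-5}$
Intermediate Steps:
$s{\left(Z,O \right)} = 0$ ($s{\left(Z,O \right)} = - 4 \left(- \frac{1}{Z} + 1 \frac{1}{Z}\right) = - 4 \left(- \frac{1}{Z} + \frac{1}{Z}\right) = \left(-4\right) 0 = 0$)
$q = 3120$ ($q = 0 + 104 \cdot 30 = 0 + 3120 = 3120$)
$\frac{1}{40 \left(122 + 145\right) + \left(q - -26616\right)} = \frac{1}{40 \left(122 + 145\right) + \left(3120 - -26616\right)} = \frac{1}{40 \cdot 267 + \left(3120 + 26616\right)} = \frac{1}{10680 + 29736} = \frac{1}{40416}$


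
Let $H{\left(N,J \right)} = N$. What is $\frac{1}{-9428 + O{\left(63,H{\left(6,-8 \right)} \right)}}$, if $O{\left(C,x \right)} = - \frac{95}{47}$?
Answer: $- \frac{47}{443211} \approx -0.00010604$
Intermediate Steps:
$O{\left(C,x \right)} = - \frac{95}{47}$ ($O{\left(C,x \right)} = \left(-95\right) \frac{1}{47} = - \frac{95}{47}$)
$\frac{1}{-9428 + O{\left(63,H{\left(6,-8 \right)} \right)}} = \frac{1}{-9428 - \frac{95}{47}} = \frac{1}{- \frac{443211}{47}} = - \frac{47}{443211}$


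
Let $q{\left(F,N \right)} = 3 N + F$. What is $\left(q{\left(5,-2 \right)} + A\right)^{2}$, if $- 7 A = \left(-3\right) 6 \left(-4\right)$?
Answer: $\frac{6241}{49} \approx 127.37$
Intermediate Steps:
$q{\left(F,N \right)} = F + 3 N$
$A = - \frac{72}{7}$ ($A = - \frac{\left(-3\right) 6 \left(-4\right)}{7} = - \frac{\left(-18\right) \left(-4\right)}{7} = \left(- \frac{1}{7}\right) 72 = - \frac{72}{7} \approx -10.286$)
$\left(q{\left(5,-2 \right)} + A\right)^{2} = \left(\left(5 + 3 \left(-2\right)\right) - \frac{72}{7}\right)^{2} = \left(\left(5 - 6\right) - \frac{72}{7}\right)^{2} = \left(-1 - \frac{72}{7}\right)^{2} = \left(- \frac{79}{7}\right)^{2} = \frac{6241}{49}$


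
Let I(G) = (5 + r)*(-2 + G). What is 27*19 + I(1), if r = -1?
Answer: 509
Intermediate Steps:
I(G) = -8 + 4*G (I(G) = (5 - 1)*(-2 + G) = 4*(-2 + G) = -8 + 4*G)
27*19 + I(1) = 27*19 + (-8 + 4*1) = 513 + (-8 + 4) = 513 - 4 = 509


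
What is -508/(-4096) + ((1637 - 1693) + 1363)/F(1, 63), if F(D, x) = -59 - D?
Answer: -332687/15360 ≈ -21.659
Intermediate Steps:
-508/(-4096) + ((1637 - 1693) + 1363)/F(1, 63) = -508/(-4096) + ((1637 - 1693) + 1363)/(-59 - 1*1) = -508*(-1/4096) + (-56 + 1363)/(-59 - 1) = 127/1024 + 1307/(-60) = 127/1024 + 1307*(-1/60) = 127/1024 - 1307/60 = -332687/15360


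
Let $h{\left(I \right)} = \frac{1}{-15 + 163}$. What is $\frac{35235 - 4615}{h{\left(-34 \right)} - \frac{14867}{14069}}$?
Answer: $- \frac{63757331440}{2186247} \approx -29163.0$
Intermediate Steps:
$h{\left(I \right)} = \frac{1}{148}$
$\frac{35235 - 4615}{h{\left(-34 \right)} - \frac{14867}{14069}} = \frac{35235 - 4615}{\frac{1}{148} - \frac{14867}{14069}} = \frac{30620}{\frac{1}{148} - \frac{14867}{14069}} = \frac{30620}{- \frac{2186247}{2082212}} = 30620 \left(- \frac{2082212}{2186247}\right) = - \frac{63757331440}{2186247}$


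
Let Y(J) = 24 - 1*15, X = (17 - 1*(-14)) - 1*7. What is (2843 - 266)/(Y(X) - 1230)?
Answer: -859/407 ≈ -2.1106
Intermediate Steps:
X = 24 (X = (17 + 14) - 7 = 31 - 7 = 24)
Y(J) = 9 (Y(J) = 24 - 15 = 9)
(2843 - 266)/(Y(X) - 1230) = (2843 - 266)/(9 - 1230) = 2577/(-1221) = 2577*(-1/1221) = -859/407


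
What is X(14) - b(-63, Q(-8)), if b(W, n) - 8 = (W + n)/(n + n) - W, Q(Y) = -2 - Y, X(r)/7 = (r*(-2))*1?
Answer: -1049/4 ≈ -262.25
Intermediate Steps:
X(r) = -14*r (X(r) = 7*((r*(-2))*1) = 7*(-2*r*1) = 7*(-2*r) = -14*r)
b(W, n) = 8 - W + (W + n)/(2*n) (b(W, n) = 8 + ((W + n)/(n + n) - W) = 8 + ((W + n)/((2*n)) - W) = 8 + ((W + n)*(1/(2*n)) - W) = 8 + ((W + n)/(2*n) - W) = 8 + (-W + (W + n)/(2*n)) = 8 - W + (W + n)/(2*n))
X(14) - b(-63, Q(-8)) = -14*14 - (17/2 - 1*(-63) + (½)*(-63)/(-2 - 1*(-8))) = -196 - (17/2 + 63 + (½)*(-63)/(-2 + 8)) = -196 - (17/2 + 63 + (½)*(-63)/6) = -196 - (17/2 + 63 + (½)*(-63)*(⅙)) = -196 - (17/2 + 63 - 21/4) = -196 - 1*265/4 = -196 - 265/4 = -1049/4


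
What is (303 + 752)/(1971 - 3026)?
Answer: -1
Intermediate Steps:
(303 + 752)/(1971 - 3026) = 1055/(-1055) = 1055*(-1/1055) = -1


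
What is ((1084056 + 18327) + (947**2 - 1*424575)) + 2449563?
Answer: 4024180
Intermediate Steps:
((1084056 + 18327) + (947**2 - 1*424575)) + 2449563 = (1102383 + (896809 - 424575)) + 2449563 = (1102383 + 472234) + 2449563 = 1574617 + 2449563 = 4024180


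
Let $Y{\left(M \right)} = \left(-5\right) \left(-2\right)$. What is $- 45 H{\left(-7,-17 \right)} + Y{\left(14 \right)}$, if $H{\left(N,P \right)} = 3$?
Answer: $-125$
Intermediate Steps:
$Y{\left(M \right)} = 10$
$- 45 H{\left(-7,-17 \right)} + Y{\left(14 \right)} = \left(-45\right) 3 + 10 = -135 + 10 = -125$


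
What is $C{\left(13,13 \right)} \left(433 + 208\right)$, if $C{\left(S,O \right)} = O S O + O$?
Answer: $1416610$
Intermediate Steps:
$C{\left(S,O \right)} = O + S O^{2}$ ($C{\left(S,O \right)} = S O^{2} + O = O + S O^{2}$)
$C{\left(13,13 \right)} \left(433 + 208\right) = 13 \left(1 + 13 \cdot 13\right) \left(433 + 208\right) = 13 \left(1 + 169\right) 641 = 13 \cdot 170 \cdot 641 = 2210 \cdot 641 = 1416610$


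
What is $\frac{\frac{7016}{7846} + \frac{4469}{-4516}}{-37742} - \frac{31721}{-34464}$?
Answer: $\frac{2651277749289169}{2880532942575648} \approx 0.92041$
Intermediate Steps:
$\frac{\frac{7016}{7846} + \frac{4469}{-4516}}{-37742} - \frac{31721}{-34464} = \left(7016 \cdot \frac{1}{7846} + 4469 \left(- \frac{1}{4516}\right)\right) \left(- \frac{1}{37742}\right) - - \frac{31721}{34464} = \left(\frac{3508}{3923} - \frac{4469}{4516}\right) \left(- \frac{1}{37742}\right) + \frac{31721}{34464} = \left(- \frac{1689759}{17716268}\right) \left(- \frac{1}{37742}\right) + \frac{31721}{34464} = \frac{1689759}{668647386856} + \frac{31721}{34464} = \frac{2651277749289169}{2880532942575648}$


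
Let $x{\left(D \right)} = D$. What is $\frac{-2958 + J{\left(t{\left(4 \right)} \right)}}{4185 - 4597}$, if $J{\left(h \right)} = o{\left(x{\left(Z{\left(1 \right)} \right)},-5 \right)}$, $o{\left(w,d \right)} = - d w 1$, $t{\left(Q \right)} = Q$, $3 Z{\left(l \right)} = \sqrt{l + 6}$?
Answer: $\frac{1479}{206} - \frac{5 \sqrt{7}}{1236} \approx 7.1689$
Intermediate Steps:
$Z{\left(l \right)} = \frac{\sqrt{6 + l}}{3}$ ($Z{\left(l \right)} = \frac{\sqrt{l + 6}}{3} = \frac{\sqrt{6 + l}}{3}$)
$o{\left(w,d \right)} = - d w$
$J{\left(h \right)} = \frac{5 \sqrt{7}}{3}$ ($J{\left(h \right)} = \left(-1\right) \left(-5\right) \frac{\sqrt{6 + 1}}{3} = \left(-1\right) \left(-5\right) \frac{\sqrt{7}}{3} = \frac{5 \sqrt{7}}{3}$)
$\frac{-2958 + J{\left(t{\left(4 \right)} \right)}}{4185 - 4597} = \frac{-2958 + \frac{5 \sqrt{7}}{3}}{4185 - 4597} = \frac{-2958 + \frac{5 \sqrt{7}}{3}}{-412} = \left(-2958 + \frac{5 \sqrt{7}}{3}\right) \left(- \frac{1}{412}\right) = \frac{1479}{206} - \frac{5 \sqrt{7}}{1236}$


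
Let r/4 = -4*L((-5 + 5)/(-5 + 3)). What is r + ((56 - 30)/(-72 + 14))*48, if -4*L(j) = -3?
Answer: -972/29 ≈ -33.517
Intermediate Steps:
L(j) = 3/4 (L(j) = -1/4*(-3) = 3/4)
r = -12 (r = 4*(-4*3/4) = 4*(-3) = -12)
r + ((56 - 30)/(-72 + 14))*48 = -12 + ((56 - 30)/(-72 + 14))*48 = -12 + (26/(-58))*48 = -12 + (26*(-1/58))*48 = -12 - 13/29*48 = -12 - 624/29 = -972/29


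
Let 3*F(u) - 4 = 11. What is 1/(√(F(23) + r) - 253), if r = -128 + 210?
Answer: -253/63922 - √87/63922 ≈ -0.0041039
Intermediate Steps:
F(u) = 5 (F(u) = 4/3 + (⅓)*11 = 4/3 + 11/3 = 5)
r = 82
1/(√(F(23) + r) - 253) = 1/(√(5 + 82) - 253) = 1/(√87 - 253) = 1/(-253 + √87)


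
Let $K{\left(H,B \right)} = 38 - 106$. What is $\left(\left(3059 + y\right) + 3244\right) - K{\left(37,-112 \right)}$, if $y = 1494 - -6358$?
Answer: $14223$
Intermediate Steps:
$K{\left(H,B \right)} = -68$ ($K{\left(H,B \right)} = 38 - 106 = -68$)
$y = 7852$ ($y = 1494 + 6358 = 7852$)
$\left(\left(3059 + y\right) + 3244\right) - K{\left(37,-112 \right)} = \left(\left(3059 + 7852\right) + 3244\right) - -68 = \left(10911 + 3244\right) + 68 = 14155 + 68 = 14223$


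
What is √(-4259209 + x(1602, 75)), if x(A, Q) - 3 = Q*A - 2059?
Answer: I*√4141115 ≈ 2035.0*I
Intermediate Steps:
x(A, Q) = -2056 + A*Q (x(A, Q) = 3 + (Q*A - 2059) = 3 + (A*Q - 2059) = 3 + (-2059 + A*Q) = -2056 + A*Q)
√(-4259209 + x(1602, 75)) = √(-4259209 + (-2056 + 1602*75)) = √(-4259209 + (-2056 + 120150)) = √(-4259209 + 118094) = √(-4141115) = I*√4141115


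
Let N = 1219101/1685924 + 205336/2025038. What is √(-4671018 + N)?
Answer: I*√3402779613029000117056649917123/853515041278 ≈ 2161.3*I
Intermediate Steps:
N = 1407453370651/1707030082556 (N = 1219101*(1/1685924) + 205336*(1/2025038) = 1219101/1685924 + 102668/1012519 = 1407453370651/1707030082556 ≈ 0.82450)
√(-4671018 + N) = √(-4671018 + 1407453370651/1707030082556) = √(-7973566834707191357/1707030082556) = I*√3402779613029000117056649917123/853515041278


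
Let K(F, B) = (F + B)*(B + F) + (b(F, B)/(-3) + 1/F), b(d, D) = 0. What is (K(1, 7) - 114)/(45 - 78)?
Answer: 49/33 ≈ 1.4848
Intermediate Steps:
K(F, B) = 1/F + (B + F)**2 (K(F, B) = (F + B)*(B + F) + (0/(-3) + 1/F) = (B + F)*(B + F) + (0*(-1/3) + 1/F) = (B + F)**2 + (0 + 1/F) = (B + F)**2 + 1/F = 1/F + (B + F)**2)
(K(1, 7) - 114)/(45 - 78) = ((1/1 + (7 + 1)**2) - 114)/(45 - 78) = ((1 + 8**2) - 114)/(-33) = -((1 + 64) - 114)/33 = -(65 - 114)/33 = -1/33*(-49) = 49/33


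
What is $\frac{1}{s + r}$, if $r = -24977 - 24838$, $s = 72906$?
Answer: $\frac{1}{23091} \approx 4.3307 \cdot 10^{-5}$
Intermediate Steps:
$r = -49815$
$\frac{1}{s + r} = \frac{1}{72906 - 49815} = \frac{1}{23091}$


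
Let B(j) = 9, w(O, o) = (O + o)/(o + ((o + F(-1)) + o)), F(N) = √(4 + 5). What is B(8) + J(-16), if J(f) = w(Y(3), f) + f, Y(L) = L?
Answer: -302/45 ≈ -6.7111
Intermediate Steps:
F(N) = 3 (F(N) = √9 = 3)
w(O, o) = (O + o)/(3 + 3*o) (w(O, o) = (O + o)/(o + ((o + 3) + o)) = (O + o)/(o + ((3 + o) + o)) = (O + o)/(o + (3 + 2*o)) = (O + o)/(3 + 3*o))
J(f) = f + (3 + f)/(3*(1 + f)) (J(f) = (3 + f)/(3*(1 + f)) + f = f + (3 + f)/(3*(1 + f)))
B(8) + J(-16) = 9 + (1 + (⅓)*(-16) - 16*(1 - 16))/(1 - 16) = 9 + (1 - 16/3 - 16*(-15))/(-15) = 9 - (1 - 16/3 + 240)/15 = 9 - 1/15*707/3 = 9 - 707/45 = -302/45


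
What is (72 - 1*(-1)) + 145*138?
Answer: 20083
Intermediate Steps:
(72 - 1*(-1)) + 145*138 = (72 + 1) + 20010 = 73 + 20010 = 20083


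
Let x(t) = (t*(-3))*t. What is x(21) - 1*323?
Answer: -1646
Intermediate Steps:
x(t) = -3*t**2 (x(t) = (-3*t)*t = -3*t**2)
x(21) - 1*323 = -3*21**2 - 1*323 = -3*441 - 323 = -1323 - 323 = -1646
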